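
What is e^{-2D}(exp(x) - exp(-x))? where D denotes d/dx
- e^{2 - x} + e^{x - 2}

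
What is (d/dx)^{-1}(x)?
\frac{x^{2}}{2}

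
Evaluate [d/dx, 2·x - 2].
2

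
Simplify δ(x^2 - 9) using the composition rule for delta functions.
\frac{\delta(x - 3) + \delta(x + 3)}{6}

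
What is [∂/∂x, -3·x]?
-3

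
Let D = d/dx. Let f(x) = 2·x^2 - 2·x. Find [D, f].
4 x - 2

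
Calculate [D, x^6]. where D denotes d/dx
6 x^{5}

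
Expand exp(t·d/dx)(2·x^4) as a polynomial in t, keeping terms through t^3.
2 x \left(4 t^{3} + 6 t^{2} x + 4 t x^{2} + x^{3}\right)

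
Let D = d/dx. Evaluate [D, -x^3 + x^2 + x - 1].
- 3 x^{2} + 2 x + 1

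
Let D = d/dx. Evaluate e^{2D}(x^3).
x^{3} + 6 x^{2} + 12 x + 8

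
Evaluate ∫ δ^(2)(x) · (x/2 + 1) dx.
0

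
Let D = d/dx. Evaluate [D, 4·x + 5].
4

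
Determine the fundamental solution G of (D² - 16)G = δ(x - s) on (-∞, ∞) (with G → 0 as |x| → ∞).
-\frac{e^{-4|x-s|}}{8}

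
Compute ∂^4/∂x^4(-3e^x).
- 3 e^{x}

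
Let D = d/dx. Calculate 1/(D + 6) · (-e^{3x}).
- \frac{e^{3 x}}{9}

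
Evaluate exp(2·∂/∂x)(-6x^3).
- 6 x^{3} - 36 x^{2} - 72 x - 48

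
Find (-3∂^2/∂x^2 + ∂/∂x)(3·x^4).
12 x^{2} \left(x - 9\right)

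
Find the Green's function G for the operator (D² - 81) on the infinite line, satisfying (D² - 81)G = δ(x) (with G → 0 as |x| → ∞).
-\frac{e^{-9|x|}}{18}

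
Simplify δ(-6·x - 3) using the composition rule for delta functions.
\frac{\delta(x + 1/2)}{6}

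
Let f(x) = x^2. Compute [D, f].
2 x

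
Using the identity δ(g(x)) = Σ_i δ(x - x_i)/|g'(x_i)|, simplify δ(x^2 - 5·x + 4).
\frac{\delta(x - 4) + \delta(x - 1)}{3}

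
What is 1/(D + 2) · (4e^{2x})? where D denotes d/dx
e^{2 x}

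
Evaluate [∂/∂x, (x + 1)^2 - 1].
2 x + 2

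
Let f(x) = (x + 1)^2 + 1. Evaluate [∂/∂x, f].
2 x + 2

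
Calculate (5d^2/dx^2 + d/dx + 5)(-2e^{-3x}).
- 94 e^{- 3 x}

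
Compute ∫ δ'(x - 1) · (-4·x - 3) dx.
4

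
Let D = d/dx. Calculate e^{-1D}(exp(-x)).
e^{1 - x}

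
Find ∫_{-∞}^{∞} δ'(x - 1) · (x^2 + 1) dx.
-2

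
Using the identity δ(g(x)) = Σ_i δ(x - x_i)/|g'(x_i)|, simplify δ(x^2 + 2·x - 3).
\frac{\delta(x + 3) + \delta(x - 1)}{4}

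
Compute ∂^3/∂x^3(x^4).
24 x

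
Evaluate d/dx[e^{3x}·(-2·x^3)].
6 x^{2} \left(- x - 1\right) e^{3 x}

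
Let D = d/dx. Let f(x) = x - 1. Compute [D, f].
1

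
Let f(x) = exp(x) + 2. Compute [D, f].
e^{x}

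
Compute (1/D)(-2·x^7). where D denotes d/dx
- \frac{x^{8}}{4}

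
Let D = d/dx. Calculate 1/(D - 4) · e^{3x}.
- e^{3 x}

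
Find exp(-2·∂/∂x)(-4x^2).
- 4 x^{2} + 16 x - 16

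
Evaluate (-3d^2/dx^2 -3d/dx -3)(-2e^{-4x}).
78 e^{- 4 x}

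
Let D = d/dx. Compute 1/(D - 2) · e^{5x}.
\frac{e^{5 x}}{3}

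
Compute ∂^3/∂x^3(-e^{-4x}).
64 e^{- 4 x}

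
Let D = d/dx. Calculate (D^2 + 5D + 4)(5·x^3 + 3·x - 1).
20 x^{3} + 75 x^{2} + 42 x + 11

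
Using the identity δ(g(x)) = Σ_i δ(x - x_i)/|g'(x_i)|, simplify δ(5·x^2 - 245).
\frac{\delta(x - 7) + \delta(x + 7)}{70}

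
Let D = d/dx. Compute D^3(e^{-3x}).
- 27 e^{- 3 x}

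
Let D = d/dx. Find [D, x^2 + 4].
2 x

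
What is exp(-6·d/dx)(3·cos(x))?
3 \cos{\left(x - 6 \right)}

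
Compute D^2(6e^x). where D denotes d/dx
6 e^{x}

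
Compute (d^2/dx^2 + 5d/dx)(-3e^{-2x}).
18 e^{- 2 x}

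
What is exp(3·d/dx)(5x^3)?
5 x^{3} + 45 x^{2} + 135 x + 135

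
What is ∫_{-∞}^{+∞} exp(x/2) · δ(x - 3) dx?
e^{\frac{3}{2}}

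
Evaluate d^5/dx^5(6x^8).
40320 x^{3}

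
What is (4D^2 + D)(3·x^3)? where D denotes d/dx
9 x \left(x + 8\right)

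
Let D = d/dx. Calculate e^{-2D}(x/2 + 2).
\frac{x}{2} + 1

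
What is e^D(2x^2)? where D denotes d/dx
2 x^{2} + 4 x + 2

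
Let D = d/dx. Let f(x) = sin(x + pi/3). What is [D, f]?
\cos{\left(x + \frac{\pi}{3} \right)}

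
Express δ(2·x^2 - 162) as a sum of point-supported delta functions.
\frac{\delta(x - 9) + \delta(x + 9)}{36}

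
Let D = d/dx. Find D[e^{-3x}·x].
\left(1 - 3 x\right) e^{- 3 x}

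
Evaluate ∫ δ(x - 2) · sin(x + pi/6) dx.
\sin{\left(\frac{\pi}{6} + 2 \right)}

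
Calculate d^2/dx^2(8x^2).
16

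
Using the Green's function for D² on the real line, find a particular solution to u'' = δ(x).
\frac{|x|}{2}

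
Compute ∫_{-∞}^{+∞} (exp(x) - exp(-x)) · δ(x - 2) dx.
2 \sinh{\left(2 \right)}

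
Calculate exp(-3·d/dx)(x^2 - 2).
x^{2} - 6 x + 7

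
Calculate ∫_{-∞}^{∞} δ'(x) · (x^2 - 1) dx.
0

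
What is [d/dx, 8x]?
8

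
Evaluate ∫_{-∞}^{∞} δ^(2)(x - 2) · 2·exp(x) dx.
2 e^{2}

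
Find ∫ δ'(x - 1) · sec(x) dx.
- \tan{\left(1 \right)} \sec{\left(1 \right)}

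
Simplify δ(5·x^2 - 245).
\frac{\delta(x - 7) + \delta(x + 7)}{70}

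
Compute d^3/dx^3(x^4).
24 x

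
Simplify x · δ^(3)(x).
-3\delta^{(2)}(x)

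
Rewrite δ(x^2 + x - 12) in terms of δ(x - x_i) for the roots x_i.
\frac{\delta(x + 4) + \delta(x - 3)}{7}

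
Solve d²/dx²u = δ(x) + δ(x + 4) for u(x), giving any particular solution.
\frac{|x|}{2} + \frac{|x + 4|}{2}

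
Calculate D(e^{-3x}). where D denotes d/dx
- 3 e^{- 3 x}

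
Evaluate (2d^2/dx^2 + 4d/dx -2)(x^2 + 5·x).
- 2 x^{2} - 2 x + 24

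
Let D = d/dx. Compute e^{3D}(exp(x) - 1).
e^{x + 3} - 1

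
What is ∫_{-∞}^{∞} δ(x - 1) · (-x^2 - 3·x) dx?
-4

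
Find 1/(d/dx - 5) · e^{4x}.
- e^{4 x}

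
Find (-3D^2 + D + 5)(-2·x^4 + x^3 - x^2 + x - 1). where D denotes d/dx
- 10 x^{4} - 3 x^{3} + 70 x^{2} - 15 x + 2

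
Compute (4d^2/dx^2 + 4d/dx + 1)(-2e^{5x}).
- 242 e^{5 x}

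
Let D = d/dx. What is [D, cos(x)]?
- \sin{\left(x \right)}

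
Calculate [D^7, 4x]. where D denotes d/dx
28D^{6}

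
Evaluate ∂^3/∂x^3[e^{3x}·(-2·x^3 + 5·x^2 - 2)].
\left(- 54 x^{3} - 27 x^{2} + 162 x + 24\right) e^{3 x}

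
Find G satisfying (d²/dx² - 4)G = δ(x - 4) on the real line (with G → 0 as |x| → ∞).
-\frac{e^{-2|x - 4|}}{4}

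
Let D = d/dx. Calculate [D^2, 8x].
16D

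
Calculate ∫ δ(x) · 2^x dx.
1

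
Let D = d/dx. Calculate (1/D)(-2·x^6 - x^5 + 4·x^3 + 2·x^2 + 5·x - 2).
- \frac{2 x^{7}}{7} - \frac{x^{6}}{6} + x^{4} + \frac{2 x^{3}}{3} + \frac{5 x^{2}}{2} - 2 x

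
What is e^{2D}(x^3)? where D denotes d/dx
x^{3} + 6 x^{2} + 12 x + 8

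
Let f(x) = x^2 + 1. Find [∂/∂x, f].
2 x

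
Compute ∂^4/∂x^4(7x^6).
2520 x^{2}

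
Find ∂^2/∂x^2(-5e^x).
- 5 e^{x}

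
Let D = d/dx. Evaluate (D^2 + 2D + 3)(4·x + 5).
12 x + 23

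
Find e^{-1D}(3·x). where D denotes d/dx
3 x - 3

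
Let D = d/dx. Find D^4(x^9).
3024 x^{5}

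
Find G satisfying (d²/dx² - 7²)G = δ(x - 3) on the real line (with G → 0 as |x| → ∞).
-\frac{e^{-7|x - 3|}}{14}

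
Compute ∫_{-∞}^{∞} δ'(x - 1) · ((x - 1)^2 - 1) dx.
0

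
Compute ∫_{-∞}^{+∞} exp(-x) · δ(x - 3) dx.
e^{-3}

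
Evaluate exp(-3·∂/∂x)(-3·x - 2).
7 - 3 x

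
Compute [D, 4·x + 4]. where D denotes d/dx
4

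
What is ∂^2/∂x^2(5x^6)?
150 x^{4}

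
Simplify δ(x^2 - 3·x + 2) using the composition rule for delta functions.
\frac{\delta(x - 1) + \delta(x - 2)}{1}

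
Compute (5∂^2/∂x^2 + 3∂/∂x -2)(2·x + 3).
- 4 x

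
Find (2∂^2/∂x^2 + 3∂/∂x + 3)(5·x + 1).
15 x + 18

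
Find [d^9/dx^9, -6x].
-54\frac{d^{8}}{dx^{8}}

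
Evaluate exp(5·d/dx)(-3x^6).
- 3 x^{6} - 90 x^{5} - 1125 x^{4} - 7500 x^{3} - 28125 x^{2} - 56250 x - 46875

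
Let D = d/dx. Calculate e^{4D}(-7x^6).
- 7 x^{6} - 168 x^{5} - 1680 x^{4} - 8960 x^{3} - 26880 x^{2} - 43008 x - 28672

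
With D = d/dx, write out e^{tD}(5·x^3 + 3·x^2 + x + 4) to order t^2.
t^{2} \left(15 x + 3\right) + t \left(15 x^{2} + 6 x + 1\right) + 5 x^{3} + 3 x^{2} + x + 4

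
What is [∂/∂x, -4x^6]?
- 24 x^{5}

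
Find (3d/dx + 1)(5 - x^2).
- x^{2} - 6 x + 5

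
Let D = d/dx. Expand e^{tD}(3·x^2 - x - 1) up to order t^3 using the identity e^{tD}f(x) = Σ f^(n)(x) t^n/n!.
3 t^{2} + t \left(6 x - 1\right) + 3 x^{2} - x - 1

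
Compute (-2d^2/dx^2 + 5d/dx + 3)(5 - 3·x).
- 9 x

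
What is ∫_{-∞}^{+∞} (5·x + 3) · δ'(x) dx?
-5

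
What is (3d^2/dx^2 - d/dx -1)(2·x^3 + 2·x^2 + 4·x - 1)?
- 2 x^{3} - 8 x^{2} + 28 x + 9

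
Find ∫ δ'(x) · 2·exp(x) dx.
-2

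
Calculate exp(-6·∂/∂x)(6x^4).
6 x^{4} - 144 x^{3} + 1296 x^{2} - 5184 x + 7776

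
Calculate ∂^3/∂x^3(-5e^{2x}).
- 40 e^{2 x}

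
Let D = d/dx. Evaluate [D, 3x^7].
21 x^{6}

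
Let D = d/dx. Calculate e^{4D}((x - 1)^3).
x^{3} + 9 x^{2} + 27 x + 27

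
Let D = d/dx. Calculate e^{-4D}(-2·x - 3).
5 - 2 x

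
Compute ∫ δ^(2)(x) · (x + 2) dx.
0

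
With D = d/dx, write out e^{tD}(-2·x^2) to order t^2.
- 2 t^{2} - 4 t x - 2 x^{2}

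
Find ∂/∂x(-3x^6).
- 18 x^{5}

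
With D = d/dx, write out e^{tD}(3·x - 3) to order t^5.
3 t + 3 x - 3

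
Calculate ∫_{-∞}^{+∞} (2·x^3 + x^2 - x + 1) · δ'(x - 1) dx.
-7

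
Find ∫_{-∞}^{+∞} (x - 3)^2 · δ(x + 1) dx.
16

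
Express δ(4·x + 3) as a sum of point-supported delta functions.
\frac{\delta(x + 3/4)}{4}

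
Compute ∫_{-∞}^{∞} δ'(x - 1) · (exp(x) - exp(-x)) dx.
- 2 \cosh{\left(1 \right)}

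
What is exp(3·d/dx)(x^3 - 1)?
x^{3} + 9 x^{2} + 27 x + 26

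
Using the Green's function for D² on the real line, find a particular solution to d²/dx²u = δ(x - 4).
\frac{|x - 4|}{2}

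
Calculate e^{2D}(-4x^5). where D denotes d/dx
- 4 x^{5} - 40 x^{4} - 160 x^{3} - 320 x^{2} - 320 x - 128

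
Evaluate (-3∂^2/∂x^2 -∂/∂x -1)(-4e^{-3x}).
100 e^{- 3 x}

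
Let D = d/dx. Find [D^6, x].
6D^{5}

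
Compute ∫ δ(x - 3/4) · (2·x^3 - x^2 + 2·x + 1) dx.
\frac{89}{32}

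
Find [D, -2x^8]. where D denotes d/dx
- 16 x^{7}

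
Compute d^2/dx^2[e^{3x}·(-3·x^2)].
\left(- 27 x^{2} - 36 x - 6\right) e^{3 x}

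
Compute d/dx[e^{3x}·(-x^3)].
3 x^{2} \left(- x - 1\right) e^{3 x}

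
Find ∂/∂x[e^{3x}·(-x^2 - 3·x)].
\left(- 3 x^{2} - 11 x - 3\right) e^{3 x}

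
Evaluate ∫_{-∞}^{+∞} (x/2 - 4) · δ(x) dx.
-4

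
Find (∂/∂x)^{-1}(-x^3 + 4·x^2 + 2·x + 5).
- \frac{x^{4}}{4} + \frac{4 x^{3}}{3} + x^{2} + 5 x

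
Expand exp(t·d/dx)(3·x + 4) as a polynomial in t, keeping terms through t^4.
3 t + 3 x + 4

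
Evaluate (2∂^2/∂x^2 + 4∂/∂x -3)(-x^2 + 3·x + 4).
3 x^{2} - 17 x - 4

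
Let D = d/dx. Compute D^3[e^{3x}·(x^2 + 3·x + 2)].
\left(27 x^{2} + 135 x + 153\right) e^{3 x}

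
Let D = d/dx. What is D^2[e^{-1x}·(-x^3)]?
x \left(- x^{2} + 6 x - 6\right) e^{- x}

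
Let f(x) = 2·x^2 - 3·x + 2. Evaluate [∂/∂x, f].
4 x - 3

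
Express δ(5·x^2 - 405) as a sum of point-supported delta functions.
\frac{\delta(x - 9) + \delta(x + 9)}{90}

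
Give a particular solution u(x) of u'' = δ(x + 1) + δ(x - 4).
\frac{|x + 1|}{2} + \frac{|x - 4|}{2}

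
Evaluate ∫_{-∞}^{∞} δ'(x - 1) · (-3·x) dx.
3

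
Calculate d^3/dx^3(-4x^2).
0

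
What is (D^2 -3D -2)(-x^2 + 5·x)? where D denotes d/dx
2 x^{2} - 4 x - 17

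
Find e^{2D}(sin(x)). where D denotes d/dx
\sin{\left(x + 2 \right)}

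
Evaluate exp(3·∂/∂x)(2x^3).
2 x^{3} + 18 x^{2} + 54 x + 54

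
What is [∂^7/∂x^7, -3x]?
-21\frac{d^{6}}{dx^{6}}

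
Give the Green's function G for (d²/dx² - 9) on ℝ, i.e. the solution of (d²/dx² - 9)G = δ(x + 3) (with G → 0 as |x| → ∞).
-\frac{e^{-3|x + 3|}}{6}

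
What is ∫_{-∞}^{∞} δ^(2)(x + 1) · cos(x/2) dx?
- \frac{\cos{\left(\frac{1}{2} \right)}}{4}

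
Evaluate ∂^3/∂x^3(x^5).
60 x^{2}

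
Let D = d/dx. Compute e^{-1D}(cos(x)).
\cos{\left(x - 1 \right)}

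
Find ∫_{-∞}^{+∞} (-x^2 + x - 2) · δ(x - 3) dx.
-8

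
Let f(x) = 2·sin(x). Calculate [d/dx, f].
2 \cos{\left(x \right)}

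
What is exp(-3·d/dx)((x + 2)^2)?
x^{2} - 2 x + 1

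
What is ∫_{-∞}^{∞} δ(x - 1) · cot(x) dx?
\cot{\left(1 \right)}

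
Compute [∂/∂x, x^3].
3 x^{2}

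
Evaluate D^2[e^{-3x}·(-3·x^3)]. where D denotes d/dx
9 x \left(- 3 x^{2} + 6 x - 2\right) e^{- 3 x}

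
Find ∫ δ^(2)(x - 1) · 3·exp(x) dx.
3 e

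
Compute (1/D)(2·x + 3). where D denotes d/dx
x^{2} + 3 x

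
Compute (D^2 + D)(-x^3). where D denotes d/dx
3 x \left(- x - 2\right)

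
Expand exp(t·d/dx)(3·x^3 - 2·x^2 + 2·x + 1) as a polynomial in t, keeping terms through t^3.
3 t^{3} + t^{2} \left(9 x - 2\right) + t \left(9 x^{2} - 4 x + 2\right) + 3 x^{3} - 2 x^{2} + 2 x + 1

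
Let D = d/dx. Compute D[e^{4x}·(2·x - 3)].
\left(8 x - 10\right) e^{4 x}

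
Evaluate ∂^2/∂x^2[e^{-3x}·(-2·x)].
6 \left(2 - 3 x\right) e^{- 3 x}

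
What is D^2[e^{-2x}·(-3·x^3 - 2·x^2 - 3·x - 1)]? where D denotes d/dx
2 \left(- 6 x^{3} + 14 x^{2} - 7 x + 2\right) e^{- 2 x}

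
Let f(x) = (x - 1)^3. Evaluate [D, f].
3 \left(x - 1\right)^{2}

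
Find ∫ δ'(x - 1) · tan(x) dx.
- \tan^{2}{\left(1 \right)} - 1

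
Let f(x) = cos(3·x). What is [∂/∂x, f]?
- 3 \sin{\left(3 x \right)}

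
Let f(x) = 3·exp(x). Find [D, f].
3 e^{x}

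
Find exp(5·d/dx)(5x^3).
5 x^{3} + 75 x^{2} + 375 x + 625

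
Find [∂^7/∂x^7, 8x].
56\frac{d^{6}}{dx^{6}}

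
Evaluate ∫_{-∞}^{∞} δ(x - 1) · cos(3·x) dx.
\cos{\left(3 \right)}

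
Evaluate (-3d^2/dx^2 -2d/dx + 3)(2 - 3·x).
12 - 9 x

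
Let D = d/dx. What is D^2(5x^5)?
100 x^{3}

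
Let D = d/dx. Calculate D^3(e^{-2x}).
- 8 e^{- 2 x}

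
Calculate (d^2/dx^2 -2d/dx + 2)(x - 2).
2 x - 6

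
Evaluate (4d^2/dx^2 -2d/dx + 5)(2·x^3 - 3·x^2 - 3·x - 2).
10 x^{3} - 27 x^{2} + 45 x - 28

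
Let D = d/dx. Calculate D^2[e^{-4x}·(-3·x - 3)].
24 \left(- 2 x - 1\right) e^{- 4 x}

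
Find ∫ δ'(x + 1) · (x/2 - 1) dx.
- \frac{1}{2}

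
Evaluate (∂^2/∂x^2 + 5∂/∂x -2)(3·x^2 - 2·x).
- 6 x^{2} + 34 x - 4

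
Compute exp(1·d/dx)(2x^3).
2 x^{3} + 6 x^{2} + 6 x + 2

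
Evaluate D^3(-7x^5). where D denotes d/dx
- 420 x^{2}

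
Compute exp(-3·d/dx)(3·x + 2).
3 x - 7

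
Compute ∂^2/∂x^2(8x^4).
96 x^{2}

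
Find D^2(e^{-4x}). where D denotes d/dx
16 e^{- 4 x}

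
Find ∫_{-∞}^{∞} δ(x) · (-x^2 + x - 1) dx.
-1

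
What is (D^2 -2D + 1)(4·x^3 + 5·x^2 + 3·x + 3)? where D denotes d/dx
4 x^{3} - 19 x^{2} + 7 x + 7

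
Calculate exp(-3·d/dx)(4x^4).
4 x^{4} - 48 x^{3} + 216 x^{2} - 432 x + 324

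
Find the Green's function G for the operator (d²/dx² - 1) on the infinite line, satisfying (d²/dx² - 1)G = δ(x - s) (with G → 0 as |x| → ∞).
-\frac{e^{-|x-s|}}{2}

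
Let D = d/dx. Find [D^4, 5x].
20D^{3}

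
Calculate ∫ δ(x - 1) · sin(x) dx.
\sin{\left(1 \right)}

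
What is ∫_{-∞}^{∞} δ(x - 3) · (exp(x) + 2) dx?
2 + e^{3}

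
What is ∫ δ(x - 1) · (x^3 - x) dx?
0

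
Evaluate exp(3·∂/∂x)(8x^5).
8 x^{5} + 120 x^{4} + 720 x^{3} + 2160 x^{2} + 3240 x + 1944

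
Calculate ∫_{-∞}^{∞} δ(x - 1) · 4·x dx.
4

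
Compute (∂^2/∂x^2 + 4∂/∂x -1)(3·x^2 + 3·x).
- 3 x^{2} + 21 x + 18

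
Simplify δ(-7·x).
\frac{\delta(x)}{7}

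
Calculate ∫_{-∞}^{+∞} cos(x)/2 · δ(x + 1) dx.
\frac{\cos{\left(1 \right)}}{2}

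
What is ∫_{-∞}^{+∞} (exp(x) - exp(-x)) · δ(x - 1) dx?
2 \sinh{\left(1 \right)}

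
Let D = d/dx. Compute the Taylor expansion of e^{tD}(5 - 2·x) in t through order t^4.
- 2 t - 2 x + 5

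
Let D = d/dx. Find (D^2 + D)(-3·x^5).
15 x^{3} \left(- x - 4\right)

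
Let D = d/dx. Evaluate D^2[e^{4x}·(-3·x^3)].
- 6 x \left(8 x^{2} + 12 x + 3\right) e^{4 x}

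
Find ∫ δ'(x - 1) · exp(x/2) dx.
- \frac{e^{\frac{1}{2}}}{2}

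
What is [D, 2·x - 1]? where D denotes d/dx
2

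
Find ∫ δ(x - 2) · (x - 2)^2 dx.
0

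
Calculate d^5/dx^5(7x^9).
105840 x^{4}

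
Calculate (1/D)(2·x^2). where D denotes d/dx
\frac{2 x^{3}}{3}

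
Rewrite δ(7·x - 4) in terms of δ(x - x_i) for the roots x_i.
\frac{\delta(x - 4/7)}{7}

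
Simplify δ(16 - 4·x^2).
\frac{\delta(x - 2) + \delta(x + 2)}{16}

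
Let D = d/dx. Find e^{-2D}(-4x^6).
- 4 x^{6} + 48 x^{5} - 240 x^{4} + 640 x^{3} - 960 x^{2} + 768 x - 256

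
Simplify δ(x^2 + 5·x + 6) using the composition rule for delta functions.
\frac{\delta(x + 2) + \delta(x + 3)}{1}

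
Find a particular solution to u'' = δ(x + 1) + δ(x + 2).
\frac{|x + 1|}{2} + \frac{|x + 2|}{2}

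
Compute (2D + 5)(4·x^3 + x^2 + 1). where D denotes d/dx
20 x^{3} + 29 x^{2} + 4 x + 5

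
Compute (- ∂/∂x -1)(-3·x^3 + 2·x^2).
x \left(3 x^{2} + 7 x - 4\right)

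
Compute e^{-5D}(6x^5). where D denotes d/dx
6 x^{5} - 150 x^{4} + 1500 x^{3} - 7500 x^{2} + 18750 x - 18750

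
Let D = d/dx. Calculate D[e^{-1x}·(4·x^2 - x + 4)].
\left(- 4 x^{2} + 9 x - 5\right) e^{- x}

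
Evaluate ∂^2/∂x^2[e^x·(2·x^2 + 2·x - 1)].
\left(2 x^{2} + 10 x + 7\right) e^{x}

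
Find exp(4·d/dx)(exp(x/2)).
e^{\frac{x}{2} + 2}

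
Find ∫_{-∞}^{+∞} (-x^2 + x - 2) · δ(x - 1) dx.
-2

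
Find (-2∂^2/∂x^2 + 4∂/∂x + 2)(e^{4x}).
- 14 e^{4 x}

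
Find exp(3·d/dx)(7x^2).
7 x^{2} + 42 x + 63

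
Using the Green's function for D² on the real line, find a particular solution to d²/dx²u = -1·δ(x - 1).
-\frac{|x - 1|}{2}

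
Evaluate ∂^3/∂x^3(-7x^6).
- 840 x^{3}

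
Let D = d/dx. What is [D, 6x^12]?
72 x^{11}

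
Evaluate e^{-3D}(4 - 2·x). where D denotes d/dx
10 - 2 x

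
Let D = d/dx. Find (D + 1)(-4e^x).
- 8 e^{x}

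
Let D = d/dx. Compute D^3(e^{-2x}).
- 8 e^{- 2 x}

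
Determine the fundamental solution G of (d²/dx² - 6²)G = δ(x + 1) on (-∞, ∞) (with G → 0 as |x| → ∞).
-\frac{e^{-6|x + 1|}}{12}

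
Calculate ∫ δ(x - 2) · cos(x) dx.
\cos{\left(2 \right)}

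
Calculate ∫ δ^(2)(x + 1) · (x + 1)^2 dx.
2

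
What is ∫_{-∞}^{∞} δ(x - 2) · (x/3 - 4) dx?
- \frac{10}{3}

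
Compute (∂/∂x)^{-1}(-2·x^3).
- \frac{x^{4}}{2}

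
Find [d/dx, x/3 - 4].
\frac{1}{3}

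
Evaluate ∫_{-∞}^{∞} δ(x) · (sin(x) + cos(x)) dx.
1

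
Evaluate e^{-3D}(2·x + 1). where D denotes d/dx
2 x - 5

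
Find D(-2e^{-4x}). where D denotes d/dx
8 e^{- 4 x}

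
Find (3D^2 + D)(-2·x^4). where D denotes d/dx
8 x^{2} \left(- x - 9\right)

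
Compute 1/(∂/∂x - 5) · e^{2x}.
- \frac{e^{2 x}}{3}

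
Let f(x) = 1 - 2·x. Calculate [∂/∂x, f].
-2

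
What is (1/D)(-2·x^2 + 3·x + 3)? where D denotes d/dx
- \frac{2 x^{3}}{3} + \frac{3 x^{2}}{2} + 3 x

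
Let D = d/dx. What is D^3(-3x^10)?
- 2160 x^{7}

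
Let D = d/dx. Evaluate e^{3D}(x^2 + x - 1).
x^{2} + 7 x + 11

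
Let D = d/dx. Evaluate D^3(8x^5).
480 x^{2}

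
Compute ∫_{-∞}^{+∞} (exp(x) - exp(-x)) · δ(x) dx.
0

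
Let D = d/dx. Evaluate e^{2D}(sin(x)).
\sin{\left(x + 2 \right)}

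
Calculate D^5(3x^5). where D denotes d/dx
360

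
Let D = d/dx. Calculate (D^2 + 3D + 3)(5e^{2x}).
65 e^{2 x}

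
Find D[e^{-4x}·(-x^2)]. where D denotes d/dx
2 x \left(2 x - 1\right) e^{- 4 x}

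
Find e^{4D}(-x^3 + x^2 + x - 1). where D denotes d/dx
- x^{3} - 11 x^{2} - 39 x - 45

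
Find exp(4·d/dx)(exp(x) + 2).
e^{x + 4} + 2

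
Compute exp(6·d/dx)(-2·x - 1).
- 2 x - 13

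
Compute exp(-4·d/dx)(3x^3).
3 x^{3} - 36 x^{2} + 144 x - 192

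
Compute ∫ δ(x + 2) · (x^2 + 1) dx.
5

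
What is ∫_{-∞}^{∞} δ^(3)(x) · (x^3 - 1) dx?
-6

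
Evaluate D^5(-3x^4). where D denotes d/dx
0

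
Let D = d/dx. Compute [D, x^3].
3 x^{2}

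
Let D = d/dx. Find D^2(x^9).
72 x^{7}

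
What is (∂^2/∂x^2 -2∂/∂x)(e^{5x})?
15 e^{5 x}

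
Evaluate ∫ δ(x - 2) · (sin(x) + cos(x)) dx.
\cos{\left(2 \right)} + \sin{\left(2 \right)}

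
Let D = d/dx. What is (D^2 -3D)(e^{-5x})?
40 e^{- 5 x}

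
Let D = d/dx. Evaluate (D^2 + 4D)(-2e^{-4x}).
0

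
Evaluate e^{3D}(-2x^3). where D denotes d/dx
- 2 x^{3} - 18 x^{2} - 54 x - 54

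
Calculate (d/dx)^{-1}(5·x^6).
\frac{5 x^{7}}{7}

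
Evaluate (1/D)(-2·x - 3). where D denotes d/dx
- x^{2} - 3 x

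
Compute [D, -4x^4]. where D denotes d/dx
- 16 x^{3}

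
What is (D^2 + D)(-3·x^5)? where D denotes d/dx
15 x^{3} \left(- x - 4\right)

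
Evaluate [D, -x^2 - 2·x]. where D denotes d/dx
- 2 x - 2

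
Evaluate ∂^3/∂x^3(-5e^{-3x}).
135 e^{- 3 x}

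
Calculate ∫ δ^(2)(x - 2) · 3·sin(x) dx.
- 3 \sin{\left(2 \right)}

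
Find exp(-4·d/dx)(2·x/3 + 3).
\frac{2 x}{3} + \frac{1}{3}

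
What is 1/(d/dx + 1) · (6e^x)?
3 e^{x}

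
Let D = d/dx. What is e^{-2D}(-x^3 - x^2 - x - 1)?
- x^{3} + 5 x^{2} - 9 x + 5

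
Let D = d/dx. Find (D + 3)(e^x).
4 e^{x}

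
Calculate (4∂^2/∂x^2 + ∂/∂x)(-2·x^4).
8 x^{2} \left(- x - 12\right)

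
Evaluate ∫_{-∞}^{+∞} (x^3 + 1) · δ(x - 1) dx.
2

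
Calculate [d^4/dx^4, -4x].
-16\frac{d^{3}}{dx^{3}}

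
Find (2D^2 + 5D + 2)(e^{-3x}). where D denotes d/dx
5 e^{- 3 x}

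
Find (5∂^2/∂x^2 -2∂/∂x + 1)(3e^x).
12 e^{x}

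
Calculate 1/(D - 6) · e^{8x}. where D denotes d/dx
\frac{e^{8 x}}{2}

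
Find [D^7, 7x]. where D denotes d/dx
49D^{6}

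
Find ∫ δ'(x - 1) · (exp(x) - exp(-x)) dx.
- 2 \cosh{\left(1 \right)}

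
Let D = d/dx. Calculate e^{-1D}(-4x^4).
- 4 x^{4} + 16 x^{3} - 24 x^{2} + 16 x - 4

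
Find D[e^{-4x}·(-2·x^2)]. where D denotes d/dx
4 x \left(2 x - 1\right) e^{- 4 x}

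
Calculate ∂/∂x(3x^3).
9 x^{2}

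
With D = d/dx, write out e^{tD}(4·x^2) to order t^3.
4 t^{2} + 8 t x + 4 x^{2}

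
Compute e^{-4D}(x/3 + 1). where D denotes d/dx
\frac{x}{3} - \frac{1}{3}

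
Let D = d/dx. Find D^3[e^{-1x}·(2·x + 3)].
\left(3 - 2 x\right) e^{- x}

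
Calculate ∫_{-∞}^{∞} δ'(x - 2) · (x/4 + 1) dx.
- \frac{1}{4}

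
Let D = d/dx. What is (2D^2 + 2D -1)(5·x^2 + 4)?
- 5 x^{2} + 20 x + 16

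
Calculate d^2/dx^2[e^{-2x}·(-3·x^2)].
6 \left(- 2 x^{2} + 4 x - 1\right) e^{- 2 x}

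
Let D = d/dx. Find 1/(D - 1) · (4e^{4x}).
\frac{4 e^{4 x}}{3}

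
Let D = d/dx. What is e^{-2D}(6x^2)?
6 x^{2} - 24 x + 24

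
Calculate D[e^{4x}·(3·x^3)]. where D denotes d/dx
x^{2} \left(12 x + 9\right) e^{4 x}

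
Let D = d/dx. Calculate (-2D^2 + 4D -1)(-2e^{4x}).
34 e^{4 x}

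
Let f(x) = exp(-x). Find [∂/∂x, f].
- e^{- x}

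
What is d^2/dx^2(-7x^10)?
- 630 x^{8}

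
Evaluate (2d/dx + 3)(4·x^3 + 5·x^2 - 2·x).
12 x^{3} + 39 x^{2} + 14 x - 4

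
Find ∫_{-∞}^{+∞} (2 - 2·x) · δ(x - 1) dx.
0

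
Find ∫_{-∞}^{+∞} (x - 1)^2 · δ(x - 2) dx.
1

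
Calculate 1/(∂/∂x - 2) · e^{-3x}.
- \frac{e^{- 3 x}}{5}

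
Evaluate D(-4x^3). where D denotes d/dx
- 12 x^{2}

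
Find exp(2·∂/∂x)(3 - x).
1 - x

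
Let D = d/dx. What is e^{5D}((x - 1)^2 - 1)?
x^{2} + 8 x + 15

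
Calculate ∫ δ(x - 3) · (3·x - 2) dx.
7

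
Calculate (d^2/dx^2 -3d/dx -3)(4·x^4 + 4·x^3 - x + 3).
- 12 x^{4} - 60 x^{3} + 12 x^{2} + 27 x - 6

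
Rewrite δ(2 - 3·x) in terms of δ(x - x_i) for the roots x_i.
\frac{\delta(x - 2/3)}{3}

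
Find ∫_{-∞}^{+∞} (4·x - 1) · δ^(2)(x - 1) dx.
0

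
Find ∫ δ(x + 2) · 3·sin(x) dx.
- 3 \sin{\left(2 \right)}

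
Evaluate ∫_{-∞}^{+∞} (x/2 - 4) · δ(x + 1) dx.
- \frac{9}{2}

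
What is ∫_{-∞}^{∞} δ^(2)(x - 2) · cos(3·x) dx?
- 9 \cos{\left(6 \right)}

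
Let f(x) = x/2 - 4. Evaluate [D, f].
\frac{1}{2}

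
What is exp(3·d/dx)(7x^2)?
7 x^{2} + 42 x + 63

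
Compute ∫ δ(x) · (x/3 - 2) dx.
-2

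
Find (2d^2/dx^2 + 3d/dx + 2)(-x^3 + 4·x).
- 2 x^{3} - 9 x^{2} - 4 x + 12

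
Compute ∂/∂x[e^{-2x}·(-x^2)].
2 x \left(x - 1\right) e^{- 2 x}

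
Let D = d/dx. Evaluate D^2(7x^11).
770 x^{9}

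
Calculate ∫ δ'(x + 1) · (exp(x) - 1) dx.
- \frac{1}{e}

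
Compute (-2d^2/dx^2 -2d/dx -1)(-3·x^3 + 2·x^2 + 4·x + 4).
3 x^{3} + 16 x^{2} + 24 x - 20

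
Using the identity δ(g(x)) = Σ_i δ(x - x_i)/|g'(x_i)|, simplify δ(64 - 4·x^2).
\frac{\delta(x - 4) + \delta(x + 4)}{32}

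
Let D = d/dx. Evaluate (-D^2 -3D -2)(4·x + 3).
- 8 x - 18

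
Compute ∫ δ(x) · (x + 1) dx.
1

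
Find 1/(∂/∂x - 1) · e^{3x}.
\frac{e^{3 x}}{2}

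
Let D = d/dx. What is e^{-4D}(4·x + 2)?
4 x - 14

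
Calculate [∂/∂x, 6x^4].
24 x^{3}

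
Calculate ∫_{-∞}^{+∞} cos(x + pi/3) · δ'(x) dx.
\frac{\sqrt{3}}{2}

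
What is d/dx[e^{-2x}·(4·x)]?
4 \left(1 - 2 x\right) e^{- 2 x}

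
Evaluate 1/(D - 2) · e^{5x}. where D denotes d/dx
\frac{e^{5 x}}{3}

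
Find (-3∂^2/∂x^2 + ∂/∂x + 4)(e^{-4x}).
- 48 e^{- 4 x}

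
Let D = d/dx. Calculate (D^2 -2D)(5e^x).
- 5 e^{x}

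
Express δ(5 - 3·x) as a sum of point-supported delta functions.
\frac{\delta(x - 5/3)}{3}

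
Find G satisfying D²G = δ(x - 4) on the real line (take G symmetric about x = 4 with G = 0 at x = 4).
\frac{|x - 4|}{2}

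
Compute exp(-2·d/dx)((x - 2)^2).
x^{2} - 8 x + 16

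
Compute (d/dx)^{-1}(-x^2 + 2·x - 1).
- \frac{x^{3}}{3} + x^{2} - x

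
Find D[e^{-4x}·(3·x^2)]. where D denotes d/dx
6 x \left(1 - 2 x\right) e^{- 4 x}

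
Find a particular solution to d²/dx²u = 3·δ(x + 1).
\frac{3|x + 1|}{2}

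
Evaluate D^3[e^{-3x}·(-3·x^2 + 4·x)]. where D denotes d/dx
27 \left(3 x^{2} - 10 x + 6\right) e^{- 3 x}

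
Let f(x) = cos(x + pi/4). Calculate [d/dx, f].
- \sin{\left(x + \frac{\pi}{4} \right)}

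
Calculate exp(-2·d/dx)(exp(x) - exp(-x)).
- e^{2 - x} + e^{x - 2}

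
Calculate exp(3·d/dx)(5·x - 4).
5 x + 11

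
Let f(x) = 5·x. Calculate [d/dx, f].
5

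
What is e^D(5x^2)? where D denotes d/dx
5 x^{2} + 10 x + 5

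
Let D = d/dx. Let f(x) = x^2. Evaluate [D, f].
2 x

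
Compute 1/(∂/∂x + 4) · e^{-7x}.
- \frac{e^{- 7 x}}{3}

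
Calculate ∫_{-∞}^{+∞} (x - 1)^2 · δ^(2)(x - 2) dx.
2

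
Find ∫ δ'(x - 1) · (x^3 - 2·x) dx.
-1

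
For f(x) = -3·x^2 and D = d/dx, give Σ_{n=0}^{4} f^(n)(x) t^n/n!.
- 3 t^{2} - 6 t x - 3 x^{2}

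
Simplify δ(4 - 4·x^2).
\frac{\delta(x - 1) + \delta(x + 1)}{8}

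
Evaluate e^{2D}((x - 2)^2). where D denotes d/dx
x^{2}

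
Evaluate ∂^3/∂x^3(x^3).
6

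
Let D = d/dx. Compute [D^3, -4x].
-12D^{2}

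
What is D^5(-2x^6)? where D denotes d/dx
- 1440 x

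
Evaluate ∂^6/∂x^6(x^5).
0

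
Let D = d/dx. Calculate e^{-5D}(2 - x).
7 - x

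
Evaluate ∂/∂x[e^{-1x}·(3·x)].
3 \left(1 - x\right) e^{- x}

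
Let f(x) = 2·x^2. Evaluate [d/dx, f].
4 x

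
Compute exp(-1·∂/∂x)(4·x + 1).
4 x - 3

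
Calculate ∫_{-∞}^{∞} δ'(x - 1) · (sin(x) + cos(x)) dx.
- \cos{\left(1 \right)} + \sin{\left(1 \right)}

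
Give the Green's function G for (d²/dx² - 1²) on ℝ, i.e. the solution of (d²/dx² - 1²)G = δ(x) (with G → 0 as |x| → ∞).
-\frac{e^{-|x|}}{2}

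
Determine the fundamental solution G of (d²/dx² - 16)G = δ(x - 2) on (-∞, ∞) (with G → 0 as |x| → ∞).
-\frac{e^{-4|x - 2|}}{8}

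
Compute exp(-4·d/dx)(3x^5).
3 x^{5} - 60 x^{4} + 480 x^{3} - 1920 x^{2} + 3840 x - 3072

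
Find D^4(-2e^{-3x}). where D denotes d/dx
- 162 e^{- 3 x}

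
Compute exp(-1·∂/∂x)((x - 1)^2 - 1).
x^{2} - 4 x + 3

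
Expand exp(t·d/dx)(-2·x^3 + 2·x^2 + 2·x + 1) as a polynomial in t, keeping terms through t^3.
- 2 t^{3} + t^{2} \left(2 - 6 x\right) + 2 t \left(- 3 x^{2} + 2 x + 1\right) - 2 x^{3} + 2 x^{2} + 2 x + 1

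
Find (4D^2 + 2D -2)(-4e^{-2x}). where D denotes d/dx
- 40 e^{- 2 x}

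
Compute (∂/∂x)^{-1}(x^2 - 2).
\frac{x^{3}}{3} - 2 x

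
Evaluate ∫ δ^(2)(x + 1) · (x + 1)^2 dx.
2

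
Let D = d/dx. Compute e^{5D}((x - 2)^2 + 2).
x^{2} + 6 x + 11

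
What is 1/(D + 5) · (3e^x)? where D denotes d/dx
\frac{e^{x}}{2}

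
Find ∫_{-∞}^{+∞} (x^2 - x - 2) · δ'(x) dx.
1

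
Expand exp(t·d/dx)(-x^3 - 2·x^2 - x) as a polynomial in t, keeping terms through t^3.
- t^{3} - t^{2} \left(3 x + 2\right) - t \left(3 x^{2} + 4 x + 1\right) - x^{3} - 2 x^{2} - x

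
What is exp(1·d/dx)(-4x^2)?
- 4 x^{2} - 8 x - 4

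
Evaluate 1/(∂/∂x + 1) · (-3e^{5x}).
- \frac{e^{5 x}}{2}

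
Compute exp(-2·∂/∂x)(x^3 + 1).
x^{3} - 6 x^{2} + 12 x - 7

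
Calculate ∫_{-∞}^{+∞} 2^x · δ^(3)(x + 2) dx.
- \frac{\log{\left(2 \right)}^{3}}{4}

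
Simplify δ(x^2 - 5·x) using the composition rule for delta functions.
\frac{\delta(x - 5) + \delta(x)}{5}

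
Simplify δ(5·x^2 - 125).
\frac{\delta(x - 5) + \delta(x + 5)}{50}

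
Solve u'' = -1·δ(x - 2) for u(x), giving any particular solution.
-\frac{|x - 2|}{2}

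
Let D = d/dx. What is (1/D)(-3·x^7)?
- \frac{3 x^{8}}{8}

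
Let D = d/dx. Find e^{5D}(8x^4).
8 x^{4} + 160 x^{3} + 1200 x^{2} + 4000 x + 5000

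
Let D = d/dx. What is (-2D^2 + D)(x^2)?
2 x - 4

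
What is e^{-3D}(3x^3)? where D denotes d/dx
3 x^{3} - 27 x^{2} + 81 x - 81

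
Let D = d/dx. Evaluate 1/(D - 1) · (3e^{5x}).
\frac{3 e^{5 x}}{4}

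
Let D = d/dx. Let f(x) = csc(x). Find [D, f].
- \cot{\left(x \right)} \csc{\left(x \right)}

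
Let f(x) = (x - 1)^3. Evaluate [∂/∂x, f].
3 \left(x - 1\right)^{2}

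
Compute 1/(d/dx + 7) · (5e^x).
\frac{5 e^{x}}{8}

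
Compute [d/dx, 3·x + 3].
3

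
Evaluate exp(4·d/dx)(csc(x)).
\csc{\left(x + 4 \right)}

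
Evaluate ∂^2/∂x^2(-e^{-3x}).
- 9 e^{- 3 x}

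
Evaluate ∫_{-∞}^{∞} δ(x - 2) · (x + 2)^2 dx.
16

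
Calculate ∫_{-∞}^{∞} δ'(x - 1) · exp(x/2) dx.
- \frac{e^{\frac{1}{2}}}{2}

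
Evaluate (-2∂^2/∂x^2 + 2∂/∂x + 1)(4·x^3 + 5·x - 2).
4 x^{3} + 24 x^{2} - 43 x + 8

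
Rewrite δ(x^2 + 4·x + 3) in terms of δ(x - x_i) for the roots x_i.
\frac{\delta(x + 3) + \delta(x + 1)}{2}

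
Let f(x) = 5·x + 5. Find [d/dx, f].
5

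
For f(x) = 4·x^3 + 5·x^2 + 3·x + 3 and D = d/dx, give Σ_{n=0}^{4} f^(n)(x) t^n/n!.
4 t^{3} + t^{2} \left(12 x + 5\right) + t \left(12 x^{2} + 10 x + 3\right) + 4 x^{3} + 5 x^{2} + 3 x + 3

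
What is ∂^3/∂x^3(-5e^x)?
- 5 e^{x}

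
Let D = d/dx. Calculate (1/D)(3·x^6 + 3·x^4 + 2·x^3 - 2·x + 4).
\frac{3 x^{7}}{7} + \frac{3 x^{5}}{5} + \frac{x^{4}}{2} - x^{2} + 4 x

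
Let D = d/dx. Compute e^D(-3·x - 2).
- 3 x - 5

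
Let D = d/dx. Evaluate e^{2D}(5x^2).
5 x^{2} + 20 x + 20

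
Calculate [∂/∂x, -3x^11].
- 33 x^{10}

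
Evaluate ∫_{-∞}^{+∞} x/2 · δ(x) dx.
0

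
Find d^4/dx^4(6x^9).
18144 x^{5}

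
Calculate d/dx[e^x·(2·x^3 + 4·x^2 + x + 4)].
\left(2 x^{3} + 10 x^{2} + 9 x + 5\right) e^{x}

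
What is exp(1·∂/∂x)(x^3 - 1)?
x \left(x^{2} + 3 x + 3\right)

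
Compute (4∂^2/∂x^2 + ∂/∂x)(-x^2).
- 2 x - 8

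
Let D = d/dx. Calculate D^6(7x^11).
2328480 x^{5}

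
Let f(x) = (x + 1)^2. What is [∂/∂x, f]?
2 x + 2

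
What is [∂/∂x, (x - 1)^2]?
2 x - 2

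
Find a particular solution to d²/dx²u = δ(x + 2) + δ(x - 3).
\frac{|x + 2|}{2} + \frac{|x - 3|}{2}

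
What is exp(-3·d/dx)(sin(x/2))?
\sin{\left(\frac{x}{2} - \frac{3}{2} \right)}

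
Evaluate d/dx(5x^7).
35 x^{6}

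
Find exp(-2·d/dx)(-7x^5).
- 7 x^{5} + 70 x^{4} - 280 x^{3} + 560 x^{2} - 560 x + 224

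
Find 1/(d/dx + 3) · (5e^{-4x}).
- 5 e^{- 4 x}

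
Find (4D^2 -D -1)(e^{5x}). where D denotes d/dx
94 e^{5 x}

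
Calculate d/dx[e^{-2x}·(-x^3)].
x^{2} \left(2 x - 3\right) e^{- 2 x}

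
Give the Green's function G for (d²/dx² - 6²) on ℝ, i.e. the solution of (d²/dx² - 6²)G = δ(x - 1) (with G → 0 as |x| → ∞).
-\frac{e^{-6|x - 1|}}{12}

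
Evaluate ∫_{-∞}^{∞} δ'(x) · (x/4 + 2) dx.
- \frac{1}{4}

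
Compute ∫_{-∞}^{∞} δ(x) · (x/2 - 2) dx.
-2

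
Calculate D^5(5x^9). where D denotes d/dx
75600 x^{4}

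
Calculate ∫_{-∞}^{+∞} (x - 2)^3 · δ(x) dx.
-8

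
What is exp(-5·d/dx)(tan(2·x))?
\tan{\left(2 x - 10 \right)}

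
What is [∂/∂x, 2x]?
2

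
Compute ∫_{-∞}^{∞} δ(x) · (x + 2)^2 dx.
4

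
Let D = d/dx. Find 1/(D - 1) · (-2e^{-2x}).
\frac{2 e^{- 2 x}}{3}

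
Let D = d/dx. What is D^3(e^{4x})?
64 e^{4 x}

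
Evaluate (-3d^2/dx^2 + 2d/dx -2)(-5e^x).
15 e^{x}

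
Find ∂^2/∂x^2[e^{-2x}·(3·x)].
12 \left(x - 1\right) e^{- 2 x}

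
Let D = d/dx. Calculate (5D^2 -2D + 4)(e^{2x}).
20 e^{2 x}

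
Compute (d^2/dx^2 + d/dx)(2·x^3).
6 x \left(x + 2\right)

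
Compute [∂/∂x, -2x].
-2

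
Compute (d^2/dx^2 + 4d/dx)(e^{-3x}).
- 3 e^{- 3 x}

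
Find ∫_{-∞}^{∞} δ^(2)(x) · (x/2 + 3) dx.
0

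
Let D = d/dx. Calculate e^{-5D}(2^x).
2^{x - 5}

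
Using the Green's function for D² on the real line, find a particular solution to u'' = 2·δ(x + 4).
|x + 4|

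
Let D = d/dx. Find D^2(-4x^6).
- 120 x^{4}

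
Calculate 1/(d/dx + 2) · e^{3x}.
\frac{e^{3 x}}{5}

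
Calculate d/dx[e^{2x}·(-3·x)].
\left(- 6 x - 3\right) e^{2 x}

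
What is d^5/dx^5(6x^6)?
4320 x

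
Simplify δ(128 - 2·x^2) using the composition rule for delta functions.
\frac{\delta(x - 8) + \delta(x + 8)}{32}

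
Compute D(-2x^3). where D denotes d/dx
- 6 x^{2}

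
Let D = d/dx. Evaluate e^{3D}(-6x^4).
- 6 x^{4} - 72 x^{3} - 324 x^{2} - 648 x - 486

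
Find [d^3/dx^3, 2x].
6\frac{d^{2}}{dx^{2}}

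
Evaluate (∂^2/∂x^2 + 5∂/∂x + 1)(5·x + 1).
5 x + 26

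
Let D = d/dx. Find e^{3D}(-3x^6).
- 3 x^{6} - 54 x^{5} - 405 x^{4} - 1620 x^{3} - 3645 x^{2} - 4374 x - 2187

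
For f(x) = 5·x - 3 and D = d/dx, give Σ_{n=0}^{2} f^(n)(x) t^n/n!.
5 t + 5 x - 3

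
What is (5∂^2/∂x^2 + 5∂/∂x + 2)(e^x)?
12 e^{x}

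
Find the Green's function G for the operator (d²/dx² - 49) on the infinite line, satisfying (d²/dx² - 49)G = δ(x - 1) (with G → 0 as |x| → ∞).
-\frac{e^{-7|x - 1|}}{14}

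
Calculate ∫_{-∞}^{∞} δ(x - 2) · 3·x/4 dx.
\frac{3}{2}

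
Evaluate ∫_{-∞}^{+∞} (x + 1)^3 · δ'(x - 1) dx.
-12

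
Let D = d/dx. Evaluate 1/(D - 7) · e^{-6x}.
- \frac{e^{- 6 x}}{13}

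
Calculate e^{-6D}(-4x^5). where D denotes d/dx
- 4 x^{5} + 120 x^{4} - 1440 x^{3} + 8640 x^{2} - 25920 x + 31104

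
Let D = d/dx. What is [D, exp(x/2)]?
\frac{e^{\frac{x}{2}}}{2}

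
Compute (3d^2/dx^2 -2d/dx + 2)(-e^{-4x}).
- 58 e^{- 4 x}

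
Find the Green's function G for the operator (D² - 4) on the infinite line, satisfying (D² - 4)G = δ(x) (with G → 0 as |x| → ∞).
-\frac{e^{-2|x|}}{4}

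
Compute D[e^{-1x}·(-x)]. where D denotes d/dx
\left(x - 1\right) e^{- x}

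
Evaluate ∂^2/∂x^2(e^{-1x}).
e^{- x}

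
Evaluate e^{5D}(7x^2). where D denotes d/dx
7 x^{2} + 70 x + 175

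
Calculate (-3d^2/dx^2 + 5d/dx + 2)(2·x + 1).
4 x + 12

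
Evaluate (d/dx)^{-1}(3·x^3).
\frac{3 x^{4}}{4}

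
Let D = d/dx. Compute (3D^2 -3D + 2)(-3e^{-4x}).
- 186 e^{- 4 x}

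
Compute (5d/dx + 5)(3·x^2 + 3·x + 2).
15 x^{2} + 45 x + 25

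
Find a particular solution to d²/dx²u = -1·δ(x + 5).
-\frac{|x + 5|}{2}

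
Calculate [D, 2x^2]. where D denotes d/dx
4 x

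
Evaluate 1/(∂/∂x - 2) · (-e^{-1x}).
\frac{e^{- x}}{3}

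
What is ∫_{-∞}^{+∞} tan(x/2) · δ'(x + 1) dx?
- \frac{1}{2} - \frac{\tan^{2}{\left(\frac{1}{2} \right)}}{2}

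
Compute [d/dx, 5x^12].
60 x^{11}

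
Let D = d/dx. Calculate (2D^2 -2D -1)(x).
- x - 2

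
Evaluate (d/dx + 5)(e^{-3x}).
2 e^{- 3 x}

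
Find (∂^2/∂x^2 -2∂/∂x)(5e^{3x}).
15 e^{3 x}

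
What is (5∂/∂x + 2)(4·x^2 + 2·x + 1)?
8 x^{2} + 44 x + 12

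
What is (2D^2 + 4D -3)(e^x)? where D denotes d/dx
3 e^{x}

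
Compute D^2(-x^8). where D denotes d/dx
- 56 x^{6}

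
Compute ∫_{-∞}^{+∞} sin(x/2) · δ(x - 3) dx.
\sin{\left(\frac{3}{2} \right)}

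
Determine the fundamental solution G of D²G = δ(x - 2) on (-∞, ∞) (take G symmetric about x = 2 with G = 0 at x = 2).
\frac{|x - 2|}{2}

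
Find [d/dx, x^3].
3 x^{2}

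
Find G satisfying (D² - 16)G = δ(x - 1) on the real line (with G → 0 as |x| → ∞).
-\frac{e^{-4|x - 1|}}{8}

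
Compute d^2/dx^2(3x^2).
6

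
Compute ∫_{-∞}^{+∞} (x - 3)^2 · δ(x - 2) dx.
1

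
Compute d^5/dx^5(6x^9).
90720 x^{4}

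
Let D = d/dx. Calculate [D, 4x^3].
12 x^{2}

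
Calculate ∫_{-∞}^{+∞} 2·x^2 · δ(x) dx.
0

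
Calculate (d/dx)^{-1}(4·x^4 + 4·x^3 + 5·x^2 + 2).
\frac{4 x^{5}}{5} + x^{4} + \frac{5 x^{3}}{3} + 2 x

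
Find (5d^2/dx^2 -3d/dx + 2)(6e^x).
24 e^{x}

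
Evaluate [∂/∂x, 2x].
2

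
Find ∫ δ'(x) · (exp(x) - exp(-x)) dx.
-2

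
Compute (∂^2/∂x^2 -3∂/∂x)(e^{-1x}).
4 e^{- x}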